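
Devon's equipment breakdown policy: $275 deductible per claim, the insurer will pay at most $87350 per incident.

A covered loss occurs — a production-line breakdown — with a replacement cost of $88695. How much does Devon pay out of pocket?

$1345

Less the $275 deductible: $88695 − $275 = $88420.
The $87350 per-incident cap binds; insurer pays $87350.
Out of pocket: $88695 − $87350 = $1345.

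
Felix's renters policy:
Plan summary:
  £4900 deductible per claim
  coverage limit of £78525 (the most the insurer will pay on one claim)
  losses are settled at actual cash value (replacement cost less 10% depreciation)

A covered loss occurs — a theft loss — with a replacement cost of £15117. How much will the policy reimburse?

At 10% depreciation, ACV = £15117 − £1511.70 = £13605.30.
Less the £4900 deductible: £13605.30 − £4900 = £8705.30.
£8705.30 ≤ £78525, so the limit doesn't bind; insurer pays £8705.30.

£8705.30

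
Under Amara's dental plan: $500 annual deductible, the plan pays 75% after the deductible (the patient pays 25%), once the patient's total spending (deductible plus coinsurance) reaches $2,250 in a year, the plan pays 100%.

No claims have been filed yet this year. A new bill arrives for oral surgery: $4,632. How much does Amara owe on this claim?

The full $500 deductible is still open; $500 of this bill applies to it.
The remaining $4,132 (= $4,632 − $500) moves to coinsurance.
Coinsurance: $4,132 × 25% = $1,033.
So the patient owes $500 + $1,033 = $1,533 before any cap.
Total out-of-pocket so far would be $0 + $1,533 = $1,533, below the $2,250 cap — no reduction.

$1,533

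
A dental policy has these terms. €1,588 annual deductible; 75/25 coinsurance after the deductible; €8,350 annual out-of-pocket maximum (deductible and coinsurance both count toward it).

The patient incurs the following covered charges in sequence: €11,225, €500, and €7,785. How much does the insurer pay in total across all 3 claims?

€13,441.50

Claim 1 — €11,225: €1,588 to deductible, leaving €9,637; coinsurance €9,637 × 25% = €2,409.25. Cost to patient: €3,997.25. OOP to date €3,997.25. Insurer: €11,225 − €3,997.25 = €7,227.75.
Claim 2 — €500: deductible already satisfied, so patient's share is 25% × €500 = €125. Patient pays €125; OOP now €4,122.25. Insurer: €500 − €125 = €375.
Claim 3 — €7,785: 25% coinsurance on €7,785 = €1,946.25. Patient pays €1,946.25; OOP now €6,068.50. Insurer: €7,785 − €1,946.25 = €5,838.75.
Insurer total: €7,227.75 + €375 + €5,838.75 = €13,441.50.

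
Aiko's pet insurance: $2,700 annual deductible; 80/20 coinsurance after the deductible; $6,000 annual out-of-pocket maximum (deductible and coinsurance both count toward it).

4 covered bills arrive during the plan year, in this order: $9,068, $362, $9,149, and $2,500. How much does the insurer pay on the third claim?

Claim 1 ($9,068): $2,700 finishes the deductible; $6,368 goes to coinsurance; owner's 20% is $1,273.60. Cost to owner: $3,973.60. OOP to date $3,973.60. Insurer: $9,068 − $3,973.60 = $5,094.40.
Claim 2 ($362): deductible already satisfied, so owner's share is 20% × $362 = $72.40. Owner owes $72.40 (running OOP $4,046). Insurer: $362 − $72.40 = $289.60.
Claim 3 ($9,149): deductible already satisfied, so owner's share is 20% × $9,149 = $1,829.80. Cost to owner: $1,829.80. OOP to date $5,875.80. Insurer: $9,149 − $1,829.80 = $7,319.20.

$7,319.20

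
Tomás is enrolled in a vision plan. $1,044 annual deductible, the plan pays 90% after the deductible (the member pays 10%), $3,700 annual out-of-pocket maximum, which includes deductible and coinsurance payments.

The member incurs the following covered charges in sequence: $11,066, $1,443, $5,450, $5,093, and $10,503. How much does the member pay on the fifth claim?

Claim 1 ($11,066): $1,044 to deductible, leaving $10,022; member's 10% is $1,002.20. Cost to member: $2,046.20. OOP to date $2,046.20.
Claim 2 ($1,443): 10% coinsurance on $1,443 = $144.30. Member pays $144.30; OOP now $2,190.50.
Claim 3 ($5,450): 10% coinsurance on $5,450 = $545. Member pays $545; OOP now $2,735.50.
Claim 4 ($5,093): deductible already satisfied, so member's share is 10% × $5,093 = $509.30. Member pays $509.30; OOP now $3,244.80.
Claim 5 ($10,503): deductible met; 10% of $10,503 = $1,050.30. Adding that to $3,244.80 gives $4,295.10, past the $3,700 cap; member pays only $3,700 − $3,244.80 = $455.20.

$455.20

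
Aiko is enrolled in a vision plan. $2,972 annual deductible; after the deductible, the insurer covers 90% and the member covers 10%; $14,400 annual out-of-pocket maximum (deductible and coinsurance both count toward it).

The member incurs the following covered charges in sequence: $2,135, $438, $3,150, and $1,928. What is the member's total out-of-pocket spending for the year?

$3,439.90

Claim 1 ($2,135): entire amount goes to the deductible. Cost to member: $2,135. OOP to date $2,135.
Claim 2 ($438): entire amount goes to the deductible. Member owes $438 (running OOP $2,573).
Claim 3 ($3,150): deductible takes $399, $2,751 remains; coinsurance $2,751 × 10% = $275.10. Member owes $674.10 (running OOP $3,247.10).
Claim 4 ($1,928): deductible already satisfied, so member's share is 10% × $1,928 = $192.80. Member owes $192.80 (running OOP $3,439.90).
Summing the member's payments: $2,135 + $438 + $674.10 + $192.80 = $3,439.90.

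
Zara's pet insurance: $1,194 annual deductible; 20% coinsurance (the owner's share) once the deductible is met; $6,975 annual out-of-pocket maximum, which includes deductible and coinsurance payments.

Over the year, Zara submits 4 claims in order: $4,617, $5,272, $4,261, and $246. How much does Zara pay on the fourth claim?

#1 ($4,617): $1,194 to deductible, leaving $3,423; coinsurance $3,423 × 20% = $684.60. Owner pays $1,878.60; OOP now $1,878.60.
#2 ($5,272): 20% coinsurance on $5,272 = $1,054.40. Owner pays $1,054.40; OOP now $2,933.
#3 ($4,261): deductible already satisfied, so owner's share is 20% × $4,261 = $852.20. Owner pays $852.20; OOP now $3,785.20.
#4 ($246): deductible already satisfied, so owner's share is 20% × $246 = $49.20. Owner owes $49.20 (running OOP $3,834.40).

$49.20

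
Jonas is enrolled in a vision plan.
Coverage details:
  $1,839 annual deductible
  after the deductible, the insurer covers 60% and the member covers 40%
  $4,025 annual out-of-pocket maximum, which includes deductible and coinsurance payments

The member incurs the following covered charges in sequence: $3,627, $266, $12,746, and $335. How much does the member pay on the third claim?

#1 ($3,627): $1,839 to deductible, leaving $1,788; member's 40% is $715.20. Cost to member: $2,554.20. OOP to date $2,554.20.
#2 ($266): 40% coinsurance on $266 = $106.40. Member pays $106.40; OOP now $2,660.60.
#3 ($12,746): deductible already satisfied, so member's share is 40% × $12,746 = $5,098.40. Adding that to $2,660.60 gives $7,759, past the $4,025 cap; member pays only $4,025 − $2,660.60 = $1,364.40.

$1,364.40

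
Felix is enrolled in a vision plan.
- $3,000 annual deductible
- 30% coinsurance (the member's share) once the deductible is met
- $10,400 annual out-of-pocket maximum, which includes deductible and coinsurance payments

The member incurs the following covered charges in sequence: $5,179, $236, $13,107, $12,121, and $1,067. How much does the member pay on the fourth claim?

$2,743.40

Claim 1 — $5,179: $3,000 to deductible, leaving $2,179; coinsurance $2,179 × 30% = $653.70. Member owes $3,653.70 (running OOP $3,653.70).
Claim 2 — $236: deductible already satisfied, so member's share is 30% × $236 = $70.80. Member owes $70.80 (running OOP $3,724.50).
Claim 3 — $13,107: 30% coinsurance on $13,107 = $3,932.10. Cost to member: $3,932.10. OOP to date $7,656.60.
Claim 4 — $12,121: 30% coinsurance on $12,121 = $3,636.30. OOP would hit $11,292.90 > $10,400, so the cap limits the member to $10,400 − $7,656.60 = $2,743.40.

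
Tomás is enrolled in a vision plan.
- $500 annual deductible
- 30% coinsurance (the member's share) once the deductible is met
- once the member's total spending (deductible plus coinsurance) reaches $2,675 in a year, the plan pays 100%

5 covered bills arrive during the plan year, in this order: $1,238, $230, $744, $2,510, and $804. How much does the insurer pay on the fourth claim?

$1,757

Claim 1 — $1,238: deductible takes $500, $738 remains; coinsurance $738 × 30% = $221.40. Member pays $721.40; OOP now $721.40. Plan pays $1,238 − $721.40 = $516.60.
Claim 2 — $230: deductible met; 30% of $230 = $69. Member pays $69; OOP now $790.40. Plan pays $230 − $69 = $161.
Claim 3 — $744: deductible already satisfied, so member's share is 30% × $744 = $223.20. Member owes $223.20 (running OOP $1,013.60). Insurer: $744 − $223.20 = $520.80.
Claim 4 — $2,510: 30% coinsurance on $2,510 = $753. Cost to member: $753. OOP to date $1,766.60. Insurer: $2,510 − $753 = $1,757.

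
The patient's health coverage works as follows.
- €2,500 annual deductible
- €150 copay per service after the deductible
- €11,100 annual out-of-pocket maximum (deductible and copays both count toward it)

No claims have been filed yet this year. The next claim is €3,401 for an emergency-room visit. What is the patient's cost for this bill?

Deductible not yet touched, so the first €2,500 of the bill goes to the deductible.
The remaining €901 (= €3,401 − €2,500) moves to the copay.
Copay on this service: €150.
That puts the patient's cost at €2,500 + €150 = €2,650 before any cap.
Total out-of-pocket so far would be €0 + €2,650 = €2,650, below the €11,100 cap — no reduction.

€2,650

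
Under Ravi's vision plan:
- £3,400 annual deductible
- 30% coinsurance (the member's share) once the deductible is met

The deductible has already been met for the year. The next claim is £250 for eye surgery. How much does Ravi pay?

£75

With the deductible met, the entire £250 is subject to coinsurance.
30% of £250 = £75 falls to the member.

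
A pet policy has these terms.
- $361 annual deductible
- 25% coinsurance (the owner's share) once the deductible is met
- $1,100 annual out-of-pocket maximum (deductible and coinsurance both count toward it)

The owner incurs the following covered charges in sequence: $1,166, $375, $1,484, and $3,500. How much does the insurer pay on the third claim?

$1,113

Bill 1, $1,166: deductible takes $361, $805 remains; coinsurance $805 × 25% = $201.25. Owner owes $562.25 (running OOP $562.25). Plan pays $1,166 − $562.25 = $603.75.
Bill 2, $375: deductible already satisfied, so owner's share is 25% × $375 = $93.75. Owner owes $93.75 (running OOP $656). Plan pays $375 − $93.75 = $281.25.
Bill 3, $1,484: deductible already satisfied, so owner's share is 25% × $1,484 = $371. Cost to owner: $371. OOP to date $1,027. Insurer: $1,484 − $371 = $1,113.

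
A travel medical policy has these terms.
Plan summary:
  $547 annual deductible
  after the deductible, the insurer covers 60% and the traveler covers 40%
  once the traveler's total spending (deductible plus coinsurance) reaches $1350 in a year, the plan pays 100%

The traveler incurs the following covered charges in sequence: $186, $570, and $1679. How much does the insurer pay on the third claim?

#1 ($186): fully absorbed by the deductible. Cost to traveler: $186. OOP to date $186. Plan pays $186 − $186 = $0.
#2 ($570): $361 finishes the deductible; $209 goes to coinsurance; coinsurance $209 × 40% = $83.60. Traveler owes $444.60 (running OOP $630.60). Plan pays $570 − $444.60 = $125.40.
#3 ($1679): deductible met; 40% of $1679 = $671.60. Traveler pays $671.60; OOP now $1302.20. Plan pays $1679 − $671.60 = $1007.40.

$1007.40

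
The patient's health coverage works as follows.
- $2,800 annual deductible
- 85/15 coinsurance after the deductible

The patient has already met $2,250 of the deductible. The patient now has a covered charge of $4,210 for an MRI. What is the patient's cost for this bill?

$1,099

Deductible still to meet: $2,800 − $2,250 = $550.
After the $550 deductible portion, $4,210 − $550 = $3,660 is subject to coinsurance.
Patient's 15% share of $3,660 is $549.
So the patient owes $550 + $549 = $1,099.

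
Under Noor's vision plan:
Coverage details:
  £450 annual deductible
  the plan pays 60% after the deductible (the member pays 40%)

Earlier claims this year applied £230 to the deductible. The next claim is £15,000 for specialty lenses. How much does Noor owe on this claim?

Deductible still to meet: £450 − £230 = £220.
After the £220 deductible portion, £15,000 − £220 = £14,780 is subject to coinsurance.
Coinsurance: £14,780 × 40% = £5,912.
That puts the member's cost at £220 + £5,912 = £6,132.

£6,132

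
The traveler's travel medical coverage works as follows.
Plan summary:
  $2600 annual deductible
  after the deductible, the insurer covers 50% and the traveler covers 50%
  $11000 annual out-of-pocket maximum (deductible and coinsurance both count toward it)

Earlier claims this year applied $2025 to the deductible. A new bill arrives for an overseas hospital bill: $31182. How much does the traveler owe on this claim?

$8975

$2025 of the $2600 deductible is already met, leaving $575.
That leaves $31182 − $575 = $30607 for coinsurance.
Traveler's 50% share of $30607 is $15303.50.
Traveler responsibility before any cap: $575 + $15303.50 = $15878.50.
Adding $15878.50 to the $2025 already spent would give $17903.50, which exceeds the $11000 cap; the traveler pays just $11000 − $2025 = $8975.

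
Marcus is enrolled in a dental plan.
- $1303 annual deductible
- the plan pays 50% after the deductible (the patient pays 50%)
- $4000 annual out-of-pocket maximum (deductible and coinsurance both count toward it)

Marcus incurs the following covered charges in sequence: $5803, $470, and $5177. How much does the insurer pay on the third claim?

Claim 1 ($5803): $1303 to deductible, leaving $4500; patient's 50% is $2250. Patient owes $3553 (running OOP $3553). Insurer: $5803 − $3553 = $2250.
Claim 2 ($470): deductible already satisfied, so patient's share is 50% × $470 = $235. Patient owes $235 (running OOP $3788). Insurer: $470 − $235 = $235.
Claim 3 ($5177): deductible already satisfied, so patient's share is 50% × $5177 = $2588.50. Adding that to $3788 gives $6376.50, past the $4000 cap; patient pays only $4000 − $3788 = $212. Plan pays $5177 − $212 = $4965.

$4965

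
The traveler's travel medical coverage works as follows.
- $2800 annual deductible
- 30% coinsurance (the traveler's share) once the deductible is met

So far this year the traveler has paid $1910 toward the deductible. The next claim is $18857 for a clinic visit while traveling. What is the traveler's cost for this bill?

$6280.10

Deductible still to meet: $2800 − $1910 = $890.
The remaining $17967 (= $18857 − $890) moves to coinsurance.
Traveler's 30% share of $17967 is $5390.10.
That puts the traveler's cost at $890 + $5390.10 = $6280.10.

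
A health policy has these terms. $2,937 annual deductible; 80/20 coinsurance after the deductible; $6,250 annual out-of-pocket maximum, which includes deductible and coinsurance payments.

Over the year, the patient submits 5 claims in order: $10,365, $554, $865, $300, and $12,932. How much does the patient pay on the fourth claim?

$60

Claim 1 — $10,365: $2,937 to deductible, leaving $7,428; coinsurance $7,428 × 20% = $1,485.60. Patient pays $4,422.60; OOP now $4,422.60.
Claim 2 — $554: 20% coinsurance on $554 = $110.80. Cost to patient: $110.80. OOP to date $4,533.40.
Claim 3 — $865: 20% coinsurance on $865 = $173. Cost to patient: $173. OOP to date $4,706.40.
Claim 4 — $300: deductible already satisfied, so patient's share is 20% × $300 = $60. Cost to patient: $60. OOP to date $4,766.40.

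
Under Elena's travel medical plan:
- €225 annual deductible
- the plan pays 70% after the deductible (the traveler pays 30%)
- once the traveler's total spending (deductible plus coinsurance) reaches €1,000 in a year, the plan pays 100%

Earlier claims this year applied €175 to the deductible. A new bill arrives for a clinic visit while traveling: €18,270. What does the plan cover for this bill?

Deductible still to meet: €225 − €175 = €50.
The remaining €18,220 (= €18,270 − €50) moves to coinsurance.
30% of €18,220 = €5,466 falls to the traveler.
That puts the traveler's cost at €50 + €5,466 = €5,516 before any cap.
Year-to-date out-of-pocket would reach €175 + €5,516 = €5,691, above the €1,000 maximum, so the traveler pays only €1,000 − €175 = €825.
The plan picks up €18,270 − €825 = €17,445.

€17,445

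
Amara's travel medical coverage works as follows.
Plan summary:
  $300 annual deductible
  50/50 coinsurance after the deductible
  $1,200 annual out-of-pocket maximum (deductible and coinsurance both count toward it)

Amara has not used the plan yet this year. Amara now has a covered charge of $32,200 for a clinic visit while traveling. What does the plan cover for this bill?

$31,000

Nothing has been paid toward the $300 deductible, so the first $300 of this charge is applied there.
The remaining $31,900 (= $32,200 − $300) moves to coinsurance.
Traveler's 50% share of $31,900 is $15,950.
So the traveler owes $300 + $15,950 = $16,250 before any cap.
Year-to-date out-of-pocket would reach $0 + $16,250 = $16,250, above the $1,200 maximum, so the traveler pays only $1,200 − $0 = $1,200.
Insurer pays the balance: $32,200 − $1,200 = $31,000.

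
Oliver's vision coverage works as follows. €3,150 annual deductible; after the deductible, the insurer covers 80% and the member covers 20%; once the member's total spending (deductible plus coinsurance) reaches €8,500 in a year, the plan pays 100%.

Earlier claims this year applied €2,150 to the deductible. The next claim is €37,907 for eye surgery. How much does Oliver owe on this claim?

Deductible still to meet: €3,150 − €2,150 = €1,000.
That leaves €37,907 − €1,000 = €36,907 for coinsurance.
Coinsurance: €36,907 × 20% = €7,381.40.
So the member owes €1,000 + €7,381.40 = €8,381.40 before any cap.
Year-to-date out-of-pocket would reach €2,150 + €8,381.40 = €10,531.40, above the €8,500 maximum, so the member pays only €8,500 − €2,150 = €6,350.

€6,350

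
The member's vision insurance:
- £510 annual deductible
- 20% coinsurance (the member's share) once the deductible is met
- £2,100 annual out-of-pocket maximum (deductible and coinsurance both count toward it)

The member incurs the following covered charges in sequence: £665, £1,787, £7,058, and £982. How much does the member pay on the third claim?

£1,201.60

Bill 1, £665: £510 finishes the deductible; £155 goes to coinsurance; member's 20% is £31. Member owes £541 (running OOP £541).
Bill 2, £1,787: deductible met; 20% of £1,787 = £357.40. Member pays £357.40; OOP now £898.40.
Bill 3, £7,058: deductible met; 20% of £7,058 = £1,411.60. OOP would hit £2,310 > £2,100, so the cap limits the member to £2,100 − £898.40 = £1,201.60.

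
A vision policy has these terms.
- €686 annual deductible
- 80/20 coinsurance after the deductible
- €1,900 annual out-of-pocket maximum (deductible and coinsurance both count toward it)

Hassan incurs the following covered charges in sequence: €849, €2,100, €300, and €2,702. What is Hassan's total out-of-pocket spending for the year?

Claim 1 — €849: deductible takes €686, €163 remains; coinsurance €163 × 20% = €32.60. Member owes €718.60 (running OOP €718.60).
Claim 2 — €2,100: deductible met; 20% of €2,100 = €420. Member owes €420 (running OOP €1,138.60).
Claim 3 — €300: deductible already satisfied, so member's share is 20% × €300 = €60. Member owes €60 (running OOP €1,198.60).
Claim 4 — €2,702: deductible already satisfied, so member's share is 20% × €2,702 = €540.40. Member pays €540.40; OOP now €1,739.
Total paid by the member: €718.60 + €420 + €60 + €540.40 = €1,739.

€1,739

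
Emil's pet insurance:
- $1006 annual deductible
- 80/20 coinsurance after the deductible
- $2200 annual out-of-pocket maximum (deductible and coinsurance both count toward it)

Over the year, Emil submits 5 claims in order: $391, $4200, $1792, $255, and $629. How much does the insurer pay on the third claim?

$1433.60

Claim 1 ($391): fully absorbed by the deductible. Owner owes $391 (running OOP $391). Insurer: $391 − $391 = $0.
Claim 2 ($4200): $615 to deductible, leaving $3585; 20% of $3585 = $717. Cost to owner: $1332. OOP to date $1723. Plan pays $4200 − $1332 = $2868.
Claim 3 ($1792): deductible already satisfied, so owner's share is 20% × $1792 = $358.40. Owner pays $358.40; OOP now $2081.40. Plan pays $1792 − $358.40 = $1433.60.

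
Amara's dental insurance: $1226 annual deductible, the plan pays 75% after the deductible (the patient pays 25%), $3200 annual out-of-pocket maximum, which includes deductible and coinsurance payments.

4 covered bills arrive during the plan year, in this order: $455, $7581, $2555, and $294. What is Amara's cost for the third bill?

$271.50

Claim 1 ($455): fully absorbed by the deductible. Cost to patient: $455. OOP to date $455.
Claim 2 ($7581): deductible takes $771, $6810 remains; patient's 25% is $1702.50. Cost to patient: $2473.50. OOP to date $2928.50.
Claim 3 ($2555): 25% coinsurance on $2555 = $638.75. OOP would hit $3567.25 > $3200, so the cap limits the patient to $3200 − $2928.50 = $271.50.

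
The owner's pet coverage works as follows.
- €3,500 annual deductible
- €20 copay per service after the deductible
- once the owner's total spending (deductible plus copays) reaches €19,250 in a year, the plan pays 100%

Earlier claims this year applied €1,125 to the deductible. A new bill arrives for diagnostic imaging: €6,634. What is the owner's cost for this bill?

€1,125 of the €3,500 deductible is already met, leaving €2,375.
After the €2,375 deductible portion, €6,634 − €2,375 = €4,259 is subject to the copay.
Copay on this service: €20.
That puts the owner's cost at €2,375 + €20 = €2,395 before any cap.
Total out-of-pocket so far would be €1,125 + €2,395 = €3,520, below the €19,250 cap — no reduction.

€2,395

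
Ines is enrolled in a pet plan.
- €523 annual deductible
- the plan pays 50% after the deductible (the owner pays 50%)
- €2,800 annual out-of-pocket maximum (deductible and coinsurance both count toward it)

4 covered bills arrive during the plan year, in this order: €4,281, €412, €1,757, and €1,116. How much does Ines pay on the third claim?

€192

Bill 1, €4,281: €523 finishes the deductible; €3,758 goes to coinsurance; 50% of €3,758 = €1,879. Cost to owner: €2,402. OOP to date €2,402.
Bill 2, €412: 50% coinsurance on €412 = €206. Owner owes €206 (running OOP €2,608).
Bill 3, €1,757: deductible already satisfied, so owner's share is 50% × €1,757 = €878.50. Adding that to €2,608 gives €3,486.50, past the €2,800 cap; owner pays only €2,800 − €2,608 = €192.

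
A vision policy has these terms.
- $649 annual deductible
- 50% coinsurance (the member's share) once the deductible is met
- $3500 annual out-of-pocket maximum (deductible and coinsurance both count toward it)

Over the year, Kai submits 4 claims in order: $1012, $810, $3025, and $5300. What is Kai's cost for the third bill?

$1512.50

Claim 1 ($1012): deductible takes $649, $363 remains; 50% of $363 = $181.50. Cost to member: $830.50. OOP to date $830.50.
Claim 2 ($810): deductible already satisfied, so member's share is 50% × $810 = $405. Member owes $405 (running OOP $1235.50).
Claim 3 ($3025): deductible met; 50% of $3025 = $1512.50. Member owes $1512.50 (running OOP $2748).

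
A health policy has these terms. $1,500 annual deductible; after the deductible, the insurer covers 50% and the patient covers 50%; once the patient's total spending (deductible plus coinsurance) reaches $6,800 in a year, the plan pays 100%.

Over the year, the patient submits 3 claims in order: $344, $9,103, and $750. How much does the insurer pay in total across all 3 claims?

#1 ($344): fully absorbed by the deductible. Patient owes $344 (running OOP $344). Insurer: $344 − $344 = $0.
#2 ($9,103): deductible takes $1,156, $7,947 remains; 50% of $7,947 = $3,973.50. Patient pays $5,129.50; OOP now $5,473.50. Plan pays $9,103 − $5,129.50 = $3,973.50.
#3 ($750): deductible met; 50% of $750 = $375. Patient owes $375 (running OOP $5,848.50). Plan pays $750 − $375 = $375.
Insurer total = bills − patient's total = $10,197 − $5,848.50 = $4,348.50.

$4,348.50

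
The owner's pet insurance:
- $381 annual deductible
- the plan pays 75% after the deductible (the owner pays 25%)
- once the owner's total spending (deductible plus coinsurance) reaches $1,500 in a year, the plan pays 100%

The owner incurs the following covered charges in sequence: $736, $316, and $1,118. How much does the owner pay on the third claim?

Claim 1 — $736: $381 finishes the deductible; $355 goes to coinsurance; coinsurance $355 × 25% = $88.75. Owner pays $469.75; OOP now $469.75.
Claim 2 — $316: deductible met; 25% of $316 = $79. Owner pays $79; OOP now $548.75.
Claim 3 — $1,118: deductible met; 25% of $1,118 = $279.50. Cost to owner: $279.50. OOP to date $828.25.

$279.50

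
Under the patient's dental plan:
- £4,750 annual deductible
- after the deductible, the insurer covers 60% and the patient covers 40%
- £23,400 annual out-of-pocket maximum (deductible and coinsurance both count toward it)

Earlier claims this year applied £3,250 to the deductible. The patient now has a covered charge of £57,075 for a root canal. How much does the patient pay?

£3,250 of the £4,750 deductible is already met, leaving £1,500.
After the £1,500 deductible portion, £57,075 − £1,500 = £55,575 is subject to coinsurance.
40% of £55,575 = £22,230 falls to the patient.
That puts the patient's cost at £1,500 + £22,230 = £23,730 before any cap.
Adding £23,730 to the £3,250 already spent would give £26,980, which exceeds the £23,400 cap; the patient pays just £23,400 − £3,250 = £20,150.

£20,150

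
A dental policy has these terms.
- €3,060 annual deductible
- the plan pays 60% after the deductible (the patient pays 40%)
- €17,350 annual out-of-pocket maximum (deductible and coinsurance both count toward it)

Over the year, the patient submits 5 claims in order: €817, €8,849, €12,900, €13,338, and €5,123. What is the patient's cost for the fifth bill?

€1,152.40

Claim 1 — €817: fully absorbed by the deductible. Patient pays €817; OOP now €817.
Claim 2 — €8,849: deductible takes €2,243, €6,606 remains; coinsurance €6,606 × 40% = €2,642.40. Cost to patient: €4,885.40. OOP to date €5,702.40.
Claim 3 — €12,900: deductible met; 40% of €12,900 = €5,160. Patient owes €5,160 (running OOP €10,862.40).
Claim 4 — €13,338: deductible already satisfied, so patient's share is 40% × €13,338 = €5,335.20. Patient pays €5,335.20; OOP now €16,197.60.
Claim 5 — €5,123: deductible met; 40% of €5,123 = €2,049.20. OOP would hit €18,246.80 > €17,350, so the cap limits the patient to €17,350 − €16,197.60 = €1,152.40.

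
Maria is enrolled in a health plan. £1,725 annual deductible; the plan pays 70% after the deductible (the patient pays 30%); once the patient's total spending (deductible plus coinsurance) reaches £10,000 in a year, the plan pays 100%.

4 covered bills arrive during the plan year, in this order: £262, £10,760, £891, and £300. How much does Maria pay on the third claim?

£267.30

#1 (£262): fully absorbed by the deductible. Patient pays £262; OOP now £262.
#2 (£10,760): deductible takes £1,463, £9,297 remains; coinsurance £9,297 × 30% = £2,789.10. Patient pays £4,252.10; OOP now £4,514.10.
#3 (£891): deductible met; 30% of £891 = £267.30. Patient owes £267.30 (running OOP £4,781.40).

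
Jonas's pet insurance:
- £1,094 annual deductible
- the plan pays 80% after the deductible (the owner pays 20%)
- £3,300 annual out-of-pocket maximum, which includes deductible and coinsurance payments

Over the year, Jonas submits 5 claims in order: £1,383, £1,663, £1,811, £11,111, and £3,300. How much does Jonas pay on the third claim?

#1 (£1,383): deductible takes £1,094, £289 remains; 20% of £289 = £57.80. Cost to owner: £1,151.80. OOP to date £1,151.80.
#2 (£1,663): deductible met; 20% of £1,663 = £332.60. Owner pays £332.60; OOP now £1,484.40.
#3 (£1,811): 20% coinsurance on £1,811 = £362.20. Owner pays £362.20; OOP now £1,846.60.

£362.20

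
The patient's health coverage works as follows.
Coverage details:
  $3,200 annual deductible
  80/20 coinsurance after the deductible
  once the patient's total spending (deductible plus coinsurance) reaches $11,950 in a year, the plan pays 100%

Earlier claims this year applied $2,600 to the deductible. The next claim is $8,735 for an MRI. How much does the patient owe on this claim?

Deductible still to meet: $3,200 − $2,600 = $600.
The remaining $8,135 (= $8,735 − $600) moves to coinsurance.
Coinsurance: $8,135 × 20% = $1,627.
That puts the patient's cost at $600 + $1,627 = $2,227 before any cap.
Total out-of-pocket so far would be $2,600 + $2,227 = $4,827, below the $11,950 cap — no reduction.

$2,227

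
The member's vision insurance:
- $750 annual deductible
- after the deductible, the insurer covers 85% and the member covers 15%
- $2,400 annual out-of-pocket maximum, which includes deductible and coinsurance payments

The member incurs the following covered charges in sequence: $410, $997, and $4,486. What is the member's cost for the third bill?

Claim 1 ($410): all of it applies to the deductible. Member owes $410 (running OOP $410).
Claim 2 ($997): deductible takes $340, $657 remains; member's 15% is $98.55. Cost to member: $438.55. OOP to date $848.55.
Claim 3 ($4,486): 15% coinsurance on $4,486 = $672.90. Cost to member: $672.90. OOP to date $1,521.45.

$672.90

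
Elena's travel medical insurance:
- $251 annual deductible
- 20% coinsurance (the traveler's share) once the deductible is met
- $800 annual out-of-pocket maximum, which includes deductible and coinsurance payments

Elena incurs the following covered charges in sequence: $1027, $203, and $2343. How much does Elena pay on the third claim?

Claim 1 — $1027: deductible takes $251, $776 remains; traveler's 20% is $155.20. Traveler owes $406.20 (running OOP $406.20).
Claim 2 — $203: 20% coinsurance on $203 = $40.60. Traveler pays $40.60; OOP now $446.80.
Claim 3 — $2343: 20% coinsurance on $2343 = $468.60. That would push OOP to $915.40, over the $800 cap, so traveler pays $800 − $446.80 = $353.20.

$353.20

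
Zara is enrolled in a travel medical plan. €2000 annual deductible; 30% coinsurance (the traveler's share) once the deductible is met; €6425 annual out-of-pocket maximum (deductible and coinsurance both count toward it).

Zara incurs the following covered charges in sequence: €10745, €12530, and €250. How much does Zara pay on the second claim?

#1 (€10745): €2000 finishes the deductible; €8745 goes to coinsurance; coinsurance €8745 × 30% = €2623.50. Traveler owes €4623.50 (running OOP €4623.50).
#2 (€12530): deductible already satisfied, so traveler's share is 30% × €12530 = €3759. That would push OOP to €8382.50, over the €6425 cap, so traveler pays €6425 − €4623.50 = €1801.50.

€1801.50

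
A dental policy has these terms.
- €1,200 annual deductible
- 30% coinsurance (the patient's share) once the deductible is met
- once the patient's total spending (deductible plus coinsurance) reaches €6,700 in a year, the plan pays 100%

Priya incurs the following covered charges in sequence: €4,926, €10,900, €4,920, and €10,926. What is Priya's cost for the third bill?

€1,112.20

Claim 1 — €4,926: deductible takes €1,200, €3,726 remains; patient's 30% is €1,117.80. Cost to patient: €2,317.80. OOP to date €2,317.80.
Claim 2 — €10,900: 30% coinsurance on €10,900 = €3,270. Patient pays €3,270; OOP now €5,587.80.
Claim 3 — €4,920: 30% coinsurance on €4,920 = €1,476. That would push OOP to €7,063.80, over the €6,700 cap, so patient pays €6,700 − €5,587.80 = €1,112.20.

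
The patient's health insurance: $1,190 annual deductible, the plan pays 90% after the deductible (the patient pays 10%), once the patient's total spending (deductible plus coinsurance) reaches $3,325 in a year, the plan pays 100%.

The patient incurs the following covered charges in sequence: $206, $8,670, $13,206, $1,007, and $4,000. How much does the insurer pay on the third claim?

Claim 1 ($206): fully absorbed by the deductible. Patient owes $206 (running OOP $206). Plan pays $206 − $206 = $0.
Claim 2 ($8,670): $984 finishes the deductible; $7,686 goes to coinsurance; patient's 10% is $768.60. Cost to patient: $1,752.60. OOP to date $1,958.60. Insurer: $8,670 − $1,752.60 = $6,917.40.
Claim 3 ($13,206): 10% coinsurance on $13,206 = $1,320.60. Patient pays $1,320.60; OOP now $3,279.20. Insurer: $13,206 − $1,320.60 = $11,885.40.

$11,885.40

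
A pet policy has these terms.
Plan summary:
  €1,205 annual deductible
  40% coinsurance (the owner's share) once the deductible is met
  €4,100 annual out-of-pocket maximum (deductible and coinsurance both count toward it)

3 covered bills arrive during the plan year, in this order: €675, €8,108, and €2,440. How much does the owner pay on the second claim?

€3,425

#1 (€675): entire amount goes to the deductible. Owner owes €675 (running OOP €675).
#2 (€8,108): €530 finishes the deductible; €7,578 goes to coinsurance; coinsurance €7,578 × 40% = €3,031.20. Deductible plus coinsurance: €530 + €3,031.20 = €3,561.20. Adding that to €675 gives €4,236.20, past the €4,100 cap; owner pays only €4,100 − €675 = €3,425.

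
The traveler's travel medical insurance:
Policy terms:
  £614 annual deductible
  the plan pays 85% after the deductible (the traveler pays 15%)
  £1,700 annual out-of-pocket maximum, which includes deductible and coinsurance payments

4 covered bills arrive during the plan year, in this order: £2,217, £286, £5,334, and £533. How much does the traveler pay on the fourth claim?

Bill 1, £2,217: £614 finishes the deductible; £1,603 goes to coinsurance; 15% of £1,603 = £240.45. Cost to traveler: £854.45. OOP to date £854.45.
Bill 2, £286: 15% coinsurance on £286 = £42.90. Cost to traveler: £42.90. OOP to date £897.35.
Bill 3, £5,334: deductible already satisfied, so traveler's share is 15% × £5,334 = £800.10. Cost to traveler: £800.10. OOP to date £1,697.45.
Bill 4, £533: 15% coinsurance on £533 = £79.95. Adding that to £1,697.45 gives £1,777.40, past the £1,700 cap; traveler pays only £1,700 − £1,697.45 = £2.55.

£2.55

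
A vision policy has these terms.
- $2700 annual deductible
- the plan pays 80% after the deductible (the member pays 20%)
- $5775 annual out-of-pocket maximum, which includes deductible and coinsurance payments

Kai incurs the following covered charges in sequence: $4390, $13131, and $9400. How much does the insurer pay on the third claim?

$9289.20

Claim 1 ($4390): $2700 to deductible, leaving $1690; coinsurance $1690 × 20% = $338. Member owes $3038 (running OOP $3038). Insurer: $4390 − $3038 = $1352.
Claim 2 ($13131): 20% coinsurance on $13131 = $2626.20. Member owes $2626.20 (running OOP $5664.20). Insurer: $13131 − $2626.20 = $10504.80.
Claim 3 ($9400): deductible met; 20% of $9400 = $1880. That would push OOP to $7544.20, over the $5775 cap, so member pays $5775 − $5664.20 = $110.80. Plan pays $9400 − $110.80 = $9289.20.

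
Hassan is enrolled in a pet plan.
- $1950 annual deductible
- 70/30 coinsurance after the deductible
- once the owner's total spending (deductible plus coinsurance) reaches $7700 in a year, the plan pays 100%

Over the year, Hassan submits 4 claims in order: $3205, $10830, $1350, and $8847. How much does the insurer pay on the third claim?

Bill 1, $3205: $1950 finishes the deductible; $1255 goes to coinsurance; 30% of $1255 = $376.50. Owner owes $2326.50 (running OOP $2326.50). Insurer: $3205 − $2326.50 = $878.50.
Bill 2, $10830: 30% coinsurance on $10830 = $3249. Owner owes $3249 (running OOP $5575.50). Insurer: $10830 − $3249 = $7581.
Bill 3, $1350: 30% coinsurance on $1350 = $405. Owner owes $405 (running OOP $5980.50). Insurer: $1350 − $405 = $945.

$945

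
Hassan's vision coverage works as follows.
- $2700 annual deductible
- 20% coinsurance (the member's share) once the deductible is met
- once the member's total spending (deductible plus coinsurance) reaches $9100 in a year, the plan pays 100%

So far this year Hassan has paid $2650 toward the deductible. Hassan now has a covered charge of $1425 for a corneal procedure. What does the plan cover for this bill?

$1100

Remaining deductible: $2700 − $2650 = $50.
That leaves $1425 − $50 = $1375 for coinsurance.
20% of $1375 = $275 falls to the member.
That puts the member's cost at $50 + $275 = $325 before any cap.
Total out-of-pocket so far would be $2650 + $325 = $2975, below the $9100 cap — no reduction.
The insurer covers the remainder: $1425 − $325 = $1100.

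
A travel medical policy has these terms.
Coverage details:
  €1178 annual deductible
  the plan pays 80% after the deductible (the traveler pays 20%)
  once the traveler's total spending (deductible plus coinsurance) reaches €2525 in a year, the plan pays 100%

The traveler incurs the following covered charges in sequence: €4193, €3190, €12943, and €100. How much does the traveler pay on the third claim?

€106

Bill 1, €4193: €1178 finishes the deductible; €3015 goes to coinsurance; traveler's 20% is €603. Traveler owes €1781 (running OOP €1781).
Bill 2, €3190: deductible already satisfied, so traveler's share is 20% × €3190 = €638. Traveler owes €638 (running OOP €2419).
Bill 3, €12943: 20% coinsurance on €12943 = €2588.60. Adding that to €2419 gives €5007.60, past the €2525 cap; traveler pays only €2525 − €2419 = €106.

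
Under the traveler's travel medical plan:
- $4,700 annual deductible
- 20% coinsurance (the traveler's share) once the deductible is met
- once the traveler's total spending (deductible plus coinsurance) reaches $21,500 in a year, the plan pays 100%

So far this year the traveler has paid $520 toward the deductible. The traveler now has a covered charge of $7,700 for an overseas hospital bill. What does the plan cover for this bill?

Deductible still to meet: $4,700 − $520 = $4,180.
After the $4,180 deductible portion, $7,700 − $4,180 = $3,520 is subject to coinsurance.
Traveler's 20% share of $3,520 is $704.
Traveler responsibility before any cap: $4,180 + $704 = $4,884.
Cumulative spending $520 + $4,884 = $5,404 stays under the $21,500 maximum.
Insurer pays the balance: $7,700 − $4,884 = $2,816.

$2,816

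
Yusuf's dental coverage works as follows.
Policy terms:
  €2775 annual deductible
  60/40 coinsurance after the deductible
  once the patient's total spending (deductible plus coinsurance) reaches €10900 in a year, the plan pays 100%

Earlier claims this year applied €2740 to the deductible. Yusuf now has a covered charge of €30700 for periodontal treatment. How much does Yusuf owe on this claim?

Remaining deductible: €2775 − €2740 = €35.
That leaves €30700 − €35 = €30665 for coinsurance.
Coinsurance: €30665 × 40% = €12266.
Patient responsibility before any cap: €35 + €12266 = €12301.
Adding €12301 to the €2740 already spent would give €15041, which exceeds the €10900 cap; the patient pays just €10900 − €2740 = €8160.

€8160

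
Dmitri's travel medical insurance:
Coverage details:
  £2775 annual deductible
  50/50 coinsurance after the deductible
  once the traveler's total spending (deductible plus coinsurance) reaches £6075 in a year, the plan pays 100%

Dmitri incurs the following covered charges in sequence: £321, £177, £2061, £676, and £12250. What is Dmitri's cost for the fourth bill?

£446

#1 (£321): fully absorbed by the deductible. Traveler pays £321; OOP now £321.
#2 (£177): entire amount goes to the deductible. Traveler owes £177 (running OOP £498).
#3 (£2061): entire amount goes to the deductible. Traveler pays £2061; OOP now £2559.
#4 (£676): deductible takes £216, £460 remains; traveler's 50% is £230. Traveler owes £446 (running OOP £3005).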